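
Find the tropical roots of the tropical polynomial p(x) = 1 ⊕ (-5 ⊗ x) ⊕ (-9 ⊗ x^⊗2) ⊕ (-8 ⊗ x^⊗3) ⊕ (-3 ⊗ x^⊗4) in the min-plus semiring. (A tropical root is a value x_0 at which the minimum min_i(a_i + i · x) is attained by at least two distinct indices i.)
Roots: {-5, -1, 4, 6}

Each tropical root is a break point of the lower envelope of the lines y = a_i + i · x (there are 5 lines, with slopes 0, 1, ..., 4). Only the lines that attain the minimum somewhere contribute to roots; other lines are dominated. Here the surviving (envelope) indices are i = 4, i = 3, i = 2, i = 1, i = 0.
Intersections between consecutive envelope lines give the roots: for adjacent envelope indices i < j the intersection is x = (a_i − a_j) / (j − i). Reading off the sorted break points: {-5, -1, 4, 6}.
Verification: at each break x_0, at least two indices attain the minimum of min_i(a_i + i · x_0).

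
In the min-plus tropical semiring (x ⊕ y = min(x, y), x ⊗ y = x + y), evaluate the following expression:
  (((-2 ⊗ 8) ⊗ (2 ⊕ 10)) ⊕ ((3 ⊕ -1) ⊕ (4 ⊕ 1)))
(((-2 ⊗ 8) ⊗ (2 ⊕ 10)) ⊕ ((3 ⊕ -1) ⊕ (4 ⊕ 1))) = -1

Expand innermost to outermost. Recall ⊕ takes the minimum of its arguments and ⊗ takes their sum. Working out the expression (((-2 ⊗ 8) ⊗ (2 ⊕ 10)) ⊕ ((3 ⊕ -1) ⊕ (4 ⊕ 1))) gives -1.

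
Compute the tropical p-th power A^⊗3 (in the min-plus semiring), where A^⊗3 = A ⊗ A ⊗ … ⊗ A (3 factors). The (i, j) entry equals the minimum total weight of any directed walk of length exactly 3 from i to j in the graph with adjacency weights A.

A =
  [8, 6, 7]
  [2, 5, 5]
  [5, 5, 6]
A^⊗3 =
  [13, 14, 15]
  [10, 13, 13]
  [12, 13, 14]

Each entry (A^⊗3)_ij equals the minimum over all length-3 walks i = v_0 → v_1 → … → v_3 = j of Σ_t A[v_t][v_{t+1}]. For example, for (i, j) = (0, 2) we minimise over 9 possible intermediate vertex sequences; the minimum is 15, attained along the walk 0 → 1 → 0 → 2.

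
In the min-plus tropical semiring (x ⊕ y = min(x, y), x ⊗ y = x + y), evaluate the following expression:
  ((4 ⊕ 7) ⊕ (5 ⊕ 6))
((4 ⊕ 7) ⊕ (5 ⊕ 6)) = 4

Expand innermost to outermost. Recall ⊕ takes the minimum of its arguments and ⊗ takes their sum. Working out the expression ((4 ⊕ 7) ⊕ (5 ⊕ 6)) gives 4.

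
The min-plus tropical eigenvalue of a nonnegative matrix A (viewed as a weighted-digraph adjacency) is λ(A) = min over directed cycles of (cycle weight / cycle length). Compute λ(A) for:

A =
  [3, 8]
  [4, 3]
λ(A) = 3

Enumerate directed cycles and compute their means (weight / length). Sample:
  cycle 0 → 0: weight = 3, length = 1, mean = 3/1 ≈ 3.000
  cycle 1 → 1: weight = 3, length = 1, mean = 3/1 ≈ 3.000
  cycle 0 → 1 → 0: weight = 12, length = 2, mean = 12/2 ≈ 6.000
  cycle 1 → 0 → 1: weight = 12, length = 2, mean = 12/2 ≈ 6.000
Minimum mean = 3.000, attained e.g. along the cycle 0 → 0 with weight 3 and length 1. So λ(A) = 3/1 = 3.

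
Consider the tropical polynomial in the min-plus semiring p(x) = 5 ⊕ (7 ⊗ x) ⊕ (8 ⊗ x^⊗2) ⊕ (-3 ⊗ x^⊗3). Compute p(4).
p(4) = 5

A tropical monomial a ⊗ x^⊗i evaluates to a + i · x. Evaluating each term at x = 4:
  Term 0 contributes 5 + 0 · 4 = 5
  Term 1 contributes 7 + 1 · 4 = 11
  Term 2 contributes 8 + 2 · 4 = 16
  Term 3 contributes -3 + 3 · 4 = 9
p(4) = ⊕ of these = min[5, 11, 16, 9] = 5.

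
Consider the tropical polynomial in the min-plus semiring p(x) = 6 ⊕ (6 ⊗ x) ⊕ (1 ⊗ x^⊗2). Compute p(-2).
p(-2) = -3

A tropical monomial a ⊗ x^⊗i evaluates to a + i · x. Evaluating each term at x = -2:
  Term 0 contributes 6 + 0 · -2 = 6
  Term 1 contributes 6 + 1 · -2 = 4
  Term 2 contributes 1 + 2 · -2 = -3
p(-2) = ⊕ of these = min[6, 4, -3] = -3.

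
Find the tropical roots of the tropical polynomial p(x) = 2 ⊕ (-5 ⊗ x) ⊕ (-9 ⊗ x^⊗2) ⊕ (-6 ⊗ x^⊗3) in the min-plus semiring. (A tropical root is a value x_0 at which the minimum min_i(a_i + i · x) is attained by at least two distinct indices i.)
Roots: {-3, 4, 7}

Each tropical root is a break point of the lower envelope of the lines y = a_i + i · x (there are 4 lines, with slopes 0, 1, ..., 3). Only the lines that attain the minimum somewhere contribute to roots; other lines are dominated. Here the surviving (envelope) indices are i = 3, i = 2, i = 1, i = 0.
Intersections between consecutive envelope lines give the roots: for adjacent envelope indices i < j the intersection is x = (a_i − a_j) / (j − i). Reading off the sorted break points: {-3, 4, 7}.
Verification: at each break x_0, at least two indices attain the minimum of min_i(a_i + i · x_0).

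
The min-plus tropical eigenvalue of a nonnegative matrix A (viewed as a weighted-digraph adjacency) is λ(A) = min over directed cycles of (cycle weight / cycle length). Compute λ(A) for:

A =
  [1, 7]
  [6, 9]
λ(A) = 1

Enumerate directed cycles and compute their means (weight / length). Sample:
  cycle 0 → 0: weight = 1, length = 1, mean = 1/1 ≈ 1.000
  cycle 1 → 1: weight = 9, length = 1, mean = 9/1 ≈ 9.000
  cycle 0 → 1 → 0: weight = 13, length = 2, mean = 13/2 ≈ 6.500
  cycle 1 → 0 → 1: weight = 13, length = 2, mean = 13/2 ≈ 6.500
Minimum mean = 1.000, attained e.g. along the cycle 0 → 0 with weight 1 and length 1. So λ(A) = 1/1 = 1.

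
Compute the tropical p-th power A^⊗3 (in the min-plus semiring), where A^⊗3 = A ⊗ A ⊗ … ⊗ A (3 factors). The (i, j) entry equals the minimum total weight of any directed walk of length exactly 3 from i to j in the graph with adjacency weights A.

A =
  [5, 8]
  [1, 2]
A^⊗3 =
  [11, 12]
  [5, 6]

Each entry (A^⊗3)_ij equals the minimum over all length-3 walks i = v_0 → v_1 → … → v_3 = j of Σ_t A[v_t][v_{t+1}]. For example, for (i, j) = (0, 1) we minimise over 4 possible intermediate vertex sequences; the minimum is 12, attained along the walk 0 → 1 → 1 → 1.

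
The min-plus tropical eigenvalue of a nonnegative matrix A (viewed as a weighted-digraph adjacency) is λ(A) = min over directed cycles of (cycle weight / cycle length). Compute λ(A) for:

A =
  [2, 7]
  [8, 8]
λ(A) = 2

Enumerate directed cycles and compute their means (weight / length). Sample:
  cycle 0 → 0: weight = 2, length = 1, mean = 2/1 ≈ 2.000
  cycle 1 → 1: weight = 8, length = 1, mean = 8/1 ≈ 8.000
  cycle 0 → 1 → 0: weight = 15, length = 2, mean = 15/2 ≈ 7.500
  cycle 1 → 0 → 1: weight = 15, length = 2, mean = 15/2 ≈ 7.500
Minimum mean = 2.000, attained e.g. along the cycle 0 → 0 with weight 2 and length 1. So λ(A) = 2/1 = 2.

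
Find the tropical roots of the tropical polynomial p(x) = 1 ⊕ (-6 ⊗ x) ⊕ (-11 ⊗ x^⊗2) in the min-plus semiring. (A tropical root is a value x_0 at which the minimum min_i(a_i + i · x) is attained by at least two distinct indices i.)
Roots: {5, 7}

Each tropical root is a break point of the lower envelope of the lines y = a_i + i · x (there are 3 lines, with slopes 0, 1, ..., 2). Only the lines that attain the minimum somewhere contribute to roots; other lines are dominated. Here the surviving (envelope) indices are i = 2, i = 1, i = 0.
Intersections between consecutive envelope lines give the roots: for adjacent envelope indices i < j the intersection is x = (a_i − a_j) / (j − i). Reading off the sorted break points: {5, 7}.
Verification: at each break x_0, at least two indices attain the minimum of min_i(a_i + i · x_0).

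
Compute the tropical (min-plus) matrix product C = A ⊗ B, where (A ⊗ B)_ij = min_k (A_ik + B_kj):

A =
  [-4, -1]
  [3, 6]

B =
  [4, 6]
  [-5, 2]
A ⊗ B =
  [-6, 1]
  [1, 8]

Apply the min-plus product entry-by-entry:
  C[0][0] = min over k of (A[0][0] + B[0][0] = -4 + 4 = 0, A[0][1] + B[1][0] = -1 + -5 = -6) = -6 (attained at k = 1)
  C[0][1] = min over k of (A[0][0] + B[0][1] = -4 + 6 = 2, A[0][1] + B[1][1] = -1 + 2 = 1) = 1 (attained at k = 1)
  C[1][0] = min over k of (A[1][0] + B[0][0] = 3 + 4 = 7, A[1][1] + B[1][0] = 6 + -5 = 1) = 1 (attained at k = 1)
  C[1][1] = min over k of (A[1][0] + B[0][1] = 3 + 6 = 9, A[1][1] + B[1][1] = 6 + 2 = 8) = 8 (attained at k = 1)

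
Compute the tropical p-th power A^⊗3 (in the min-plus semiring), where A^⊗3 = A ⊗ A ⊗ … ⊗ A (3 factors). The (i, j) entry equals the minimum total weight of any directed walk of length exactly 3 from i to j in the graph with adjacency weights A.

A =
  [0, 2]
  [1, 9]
A^⊗3 =
  [0, 2]
  [1, 3]

Each entry (A^⊗3)_ij equals the minimum over all length-3 walks i = v_0 → v_1 → … → v_3 = j of Σ_t A[v_t][v_{t+1}]. For example, for (i, j) = (0, 1) we minimise over 4 possible intermediate vertex sequences; the minimum is 2, attained along the walk 0 → 0 → 0 → 1.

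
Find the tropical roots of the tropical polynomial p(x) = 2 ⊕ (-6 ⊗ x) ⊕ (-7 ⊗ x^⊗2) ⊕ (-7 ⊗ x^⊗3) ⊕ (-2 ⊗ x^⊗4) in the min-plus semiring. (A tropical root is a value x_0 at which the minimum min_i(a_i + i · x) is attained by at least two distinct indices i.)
Roots: {-5, 0, 1, 8}

Each tropical root is a break point of the lower envelope of the lines y = a_i + i · x (there are 5 lines, with slopes 0, 1, ..., 4). Only the lines that attain the minimum somewhere contribute to roots; other lines are dominated. Here the surviving (envelope) indices are i = 4, i = 3, i = 2, i = 1, i = 0.
Intersections between consecutive envelope lines give the roots: for adjacent envelope indices i < j the intersection is x = (a_i − a_j) / (j − i). Reading off the sorted break points: {-5, 0, 1, 8}.
Verification: at each break x_0, at least two indices attain the minimum of min_i(a_i + i · x_0).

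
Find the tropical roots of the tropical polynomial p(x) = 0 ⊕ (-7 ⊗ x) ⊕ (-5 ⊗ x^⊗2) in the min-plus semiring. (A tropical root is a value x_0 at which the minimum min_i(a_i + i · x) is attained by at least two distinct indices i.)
Roots: {-2, 7}

Each tropical root is a break point of the lower envelope of the lines y = a_i + i · x (there are 3 lines, with slopes 0, 1, ..., 2). Only the lines that attain the minimum somewhere contribute to roots; other lines are dominated. Here the surviving (envelope) indices are i = 2, i = 1, i = 0.
Intersections between consecutive envelope lines give the roots: for adjacent envelope indices i < j the intersection is x = (a_i − a_j) / (j − i). Reading off the sorted break points: {-2, 7}.
Verification: at each break x_0, at least two indices attain the minimum of min_i(a_i + i · x_0).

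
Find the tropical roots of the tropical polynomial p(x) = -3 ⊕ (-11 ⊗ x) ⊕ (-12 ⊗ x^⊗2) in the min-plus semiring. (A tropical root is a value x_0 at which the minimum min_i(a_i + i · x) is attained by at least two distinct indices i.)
Roots: {1, 8}

Each tropical root is a break point of the lower envelope of the lines y = a_i + i · x (there are 3 lines, with slopes 0, 1, ..., 2). Only the lines that attain the minimum somewhere contribute to roots; other lines are dominated. Here the surviving (envelope) indices are i = 2, i = 1, i = 0.
Intersections between consecutive envelope lines give the roots: for adjacent envelope indices i < j the intersection is x = (a_i − a_j) / (j − i). Reading off the sorted break points: {1, 8}.
Verification: at each break x_0, at least two indices attain the minimum of min_i(a_i + i · x_0).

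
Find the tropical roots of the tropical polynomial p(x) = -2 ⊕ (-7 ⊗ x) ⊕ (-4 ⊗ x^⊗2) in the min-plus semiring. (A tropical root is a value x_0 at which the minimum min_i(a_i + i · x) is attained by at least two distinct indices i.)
Roots: {-3, 5}

Each tropical root is a break point of the lower envelope of the lines y = a_i + i · x (there are 3 lines, with slopes 0, 1, ..., 2). Only the lines that attain the minimum somewhere contribute to roots; other lines are dominated. Here the surviving (envelope) indices are i = 2, i = 1, i = 0.
Intersections between consecutive envelope lines give the roots: for adjacent envelope indices i < j the intersection is x = (a_i − a_j) / (j − i). Reading off the sorted break points: {-3, 5}.
Verification: at each break x_0, at least two indices attain the minimum of min_i(a_i + i · x_0).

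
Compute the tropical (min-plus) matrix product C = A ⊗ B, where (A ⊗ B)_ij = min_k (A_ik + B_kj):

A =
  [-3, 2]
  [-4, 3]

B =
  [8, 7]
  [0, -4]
A ⊗ B =
  [2, -2]
  [3, -1]

Apply the min-plus product entry-by-entry:
  C[0][0] = min over k of (A[0][0] + B[0][0] = -3 + 8 = 5, A[0][1] + B[1][0] = 2 + 0 = 2) = 2 (attained at k = 1)
  C[0][1] = min over k of (A[0][0] + B[0][1] = -3 + 7 = 4, A[0][1] + B[1][1] = 2 + -4 = -2) = -2 (attained at k = 1)
  C[1][0] = min over k of (A[1][0] + B[0][0] = -4 + 8 = 4, A[1][1] + B[1][0] = 3 + 0 = 3) = 3 (attained at k = 1)
  C[1][1] = min over k of (A[1][0] + B[0][1] = -4 + 7 = 3, A[1][1] + B[1][1] = 3 + -4 = -1) = -1 (attained at k = 1)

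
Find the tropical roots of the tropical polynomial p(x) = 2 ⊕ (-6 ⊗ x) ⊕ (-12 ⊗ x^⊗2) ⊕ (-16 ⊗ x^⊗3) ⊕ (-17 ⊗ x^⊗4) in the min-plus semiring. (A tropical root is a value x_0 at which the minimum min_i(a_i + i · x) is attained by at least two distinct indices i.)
Roots: {1, 4, 6, 8}

Each tropical root is a break point of the lower envelope of the lines y = a_i + i · x (there are 5 lines, with slopes 0, 1, ..., 4). Only the lines that attain the minimum somewhere contribute to roots; other lines are dominated. Here the surviving (envelope) indices are i = 4, i = 3, i = 2, i = 1, i = 0.
Intersections between consecutive envelope lines give the roots: for adjacent envelope indices i < j the intersection is x = (a_i − a_j) / (j − i). Reading off the sorted break points: {1, 4, 6, 8}.
Verification: at each break x_0, at least two indices attain the minimum of min_i(a_i + i · x_0).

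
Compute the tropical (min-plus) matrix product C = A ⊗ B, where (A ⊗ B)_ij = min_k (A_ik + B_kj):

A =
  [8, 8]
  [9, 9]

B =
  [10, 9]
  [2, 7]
A ⊗ B =
  [10, 15]
  [11, 16]

Apply the min-plus product entry-by-entry:
  C[0][0] = min over k of (A[0][0] + B[0][0] = 8 + 10 = 18, A[0][1] + B[1][0] = 8 + 2 = 10) = 10 (attained at k = 1)
  C[0][1] = min over k of (A[0][0] + B[0][1] = 8 + 9 = 17, A[0][1] + B[1][1] = 8 + 7 = 15) = 15 (attained at k = 1)
  C[1][0] = min over k of (A[1][0] + B[0][0] = 9 + 10 = 19, A[1][1] + B[1][0] = 9 + 2 = 11) = 11 (attained at k = 1)
  C[1][1] = min over k of (A[1][0] + B[0][1] = 9 + 9 = 18, A[1][1] + B[1][1] = 9 + 7 = 16) = 16 (attained at k = 1)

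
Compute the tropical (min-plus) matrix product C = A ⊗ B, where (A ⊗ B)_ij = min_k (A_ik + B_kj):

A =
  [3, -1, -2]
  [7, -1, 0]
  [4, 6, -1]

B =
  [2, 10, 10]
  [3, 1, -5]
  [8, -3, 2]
A ⊗ B =
  [2, -5, -6]
  [2, -3, -6]
  [6, -4, 1]

Apply the min-plus product entry-by-entry:
  C[0][0] = min over k of (A[0][0] + B[0][0] = 3 + 2 = 5, A[0][1] + B[1][0] = -1 + 3 = 2, A[0][2] + B[2][0] = -2 + 8 = 6) = 2 (attained at k = 1)
  C[0][1] = min over k of (A[0][0] + B[0][1] = 3 + 10 = 13, A[0][1] + B[1][1] = -1 + 1 = 0, A[0][2] + B[2][1] = -2 + -3 = -5) = -5 (attained at k = 2)
  C[0][2] = min over k of (A[0][0] + B[0][2] = 3 + 10 = 13, A[0][1] + B[1][2] = -1 + -5 = -6, A[0][2] + B[2][2] = -2 + 2 = 0) = -6 (attained at k = 1)
  C[1][0] = min over k of (A[1][0] + B[0][0] = 7 + 2 = 9, A[1][1] + B[1][0] = -1 + 3 = 2, A[1][2] + B[2][0] = 0 + 8 = 8) = 2 (attained at k = 1)
  C[1][1] = min over k of (A[1][0] + B[0][1] = 7 + 10 = 17, A[1][1] + B[1][1] = -1 + 1 = 0, A[1][2] + B[2][1] = 0 + -3 = -3) = -3 (attained at k = 2)
  C[1][2] = min over k of (A[1][0] + B[0][2] = 7 + 10 = 17, A[1][1] + B[1][2] = -1 + -5 = -6, A[1][2] + B[2][2] = 0 + 2 = 2) = -6 (attained at k = 1)
  C[2][0] = min over k of (A[2][0] + B[0][0] = 4 + 2 = 6, A[2][1] + B[1][0] = 6 + 3 = 9, A[2][2] + B[2][0] = -1 + 8 = 7) = 6 (attained at k = 0)
  C[2][1] = min over k of (A[2][0] + B[0][1] = 4 + 10 = 14, A[2][1] + B[1][1] = 6 + 1 = 7, A[2][2] + B[2][1] = -1 + -3 = -4) = -4 (attained at k = 2)
  C[2][2] = min over k of (A[2][0] + B[0][2] = 4 + 10 = 14, A[2][1] + B[1][2] = 6 + -5 = 1, A[2][2] + B[2][2] = -1 + 2 = 1) = 1 (attained at k = 1)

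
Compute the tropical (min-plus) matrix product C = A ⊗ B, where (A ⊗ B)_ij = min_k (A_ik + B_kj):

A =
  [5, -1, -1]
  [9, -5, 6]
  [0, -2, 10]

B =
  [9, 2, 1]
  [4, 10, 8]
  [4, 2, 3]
A ⊗ B =
  [3, 1, 2]
  [-1, 5, 3]
  [2, 2, 1]

Apply the min-plus product entry-by-entry:
  C[0][0] = min over k of (A[0][0] + B[0][0] = 5 + 9 = 14, A[0][1] + B[1][0] = -1 + 4 = 3, A[0][2] + B[2][0] = -1 + 4 = 3) = 3 (attained at k = 1)
  C[0][1] = min over k of (A[0][0] + B[0][1] = 5 + 2 = 7, A[0][1] + B[1][1] = -1 + 10 = 9, A[0][2] + B[2][1] = -1 + 2 = 1) = 1 (attained at k = 2)
  C[0][2] = min over k of (A[0][0] + B[0][2] = 5 + 1 = 6, A[0][1] + B[1][2] = -1 + 8 = 7, A[0][2] + B[2][2] = -1 + 3 = 2) = 2 (attained at k = 2)
  C[1][0] = min over k of (A[1][0] + B[0][0] = 9 + 9 = 18, A[1][1] + B[1][0] = -5 + 4 = -1, A[1][2] + B[2][0] = 6 + 4 = 10) = -1 (attained at k = 1)
  C[1][1] = min over k of (A[1][0] + B[0][1] = 9 + 2 = 11, A[1][1] + B[1][1] = -5 + 10 = 5, A[1][2] + B[2][1] = 6 + 2 = 8) = 5 (attained at k = 1)
  C[1][2] = min over k of (A[1][0] + B[0][2] = 9 + 1 = 10, A[1][1] + B[1][2] = -5 + 8 = 3, A[1][2] + B[2][2] = 6 + 3 = 9) = 3 (attained at k = 1)
  C[2][0] = min over k of (A[2][0] + B[0][0] = 0 + 9 = 9, A[2][1] + B[1][0] = -2 + 4 = 2, A[2][2] + B[2][0] = 10 + 4 = 14) = 2 (attained at k = 1)
  C[2][1] = min over k of (A[2][0] + B[0][1] = 0 + 2 = 2, A[2][1] + B[1][1] = -2 + 10 = 8, A[2][2] + B[2][1] = 10 + 2 = 12) = 2 (attained at k = 0)
  C[2][2] = min over k of (A[2][0] + B[0][2] = 0 + 1 = 1, A[2][1] + B[1][2] = -2 + 8 = 6, A[2][2] + B[2][2] = 10 + 3 = 13) = 1 (attained at k = 0)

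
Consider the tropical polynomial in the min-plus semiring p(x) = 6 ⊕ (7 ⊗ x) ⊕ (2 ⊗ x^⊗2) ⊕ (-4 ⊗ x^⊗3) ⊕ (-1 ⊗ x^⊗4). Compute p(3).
p(3) = 5

A tropical monomial a ⊗ x^⊗i evaluates to a + i · x. Evaluating each term at x = 3:
  Term 0 contributes 6 + 0 · 3 = 6
  Term 1 contributes 7 + 1 · 3 = 10
  Term 2 contributes 2 + 2 · 3 = 8
  Term 3 contributes -4 + 3 · 3 = 5
  Term 4 contributes -1 + 4 · 3 = 11
p(3) = ⊕ of these = min[6, 10, 8, 5, 11] = 5.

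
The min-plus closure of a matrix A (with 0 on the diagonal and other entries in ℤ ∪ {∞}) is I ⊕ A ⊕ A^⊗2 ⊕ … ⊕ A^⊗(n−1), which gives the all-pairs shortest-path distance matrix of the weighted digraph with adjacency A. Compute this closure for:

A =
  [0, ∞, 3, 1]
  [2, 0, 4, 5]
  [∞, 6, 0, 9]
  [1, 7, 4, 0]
Closure =
  [0, 8, 3, 1]
  [2, 0, 4, 3]
  [8, 6, 0, 9]
  [1, 7, 4, 0]

This is the Floyd-Warshall all-pairs shortest-path computation. For each intermediate vertex k = 0, 1, …, 3, update dist[i][j] ← min(dist[i][j], dist[i][k] + dist[k][j]). The final matrix gives, for each (i, j), the minimum total weight of any directed path from i to j (possibly empty when i = j).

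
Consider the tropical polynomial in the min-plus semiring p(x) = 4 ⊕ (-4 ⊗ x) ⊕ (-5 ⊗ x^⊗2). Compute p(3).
p(3) = -1

A tropical monomial a ⊗ x^⊗i evaluates to a + i · x. Evaluating each term at x = 3:
  Term 0 contributes 4 + 0 · 3 = 4
  Term 1 contributes -4 + 1 · 3 = -1
  Term 2 contributes -5 + 2 · 3 = 1
p(3) = ⊕ of these = min[4, -1, 1] = -1.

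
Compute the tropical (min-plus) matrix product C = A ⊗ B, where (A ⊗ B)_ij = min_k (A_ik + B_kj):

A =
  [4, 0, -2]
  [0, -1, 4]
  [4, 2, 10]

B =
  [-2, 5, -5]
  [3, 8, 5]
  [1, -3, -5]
A ⊗ B =
  [-1, -5, -7]
  [-2, 1, -5]
  [2, 7, -1]

Apply the min-plus product entry-by-entry:
  C[0][0] = min over k of (A[0][0] + B[0][0] = 4 + -2 = 2, A[0][1] + B[1][0] = 0 + 3 = 3, A[0][2] + B[2][0] = -2 + 1 = -1) = -1 (attained at k = 2)
  C[0][1] = min over k of (A[0][0] + B[0][1] = 4 + 5 = 9, A[0][1] + B[1][1] = 0 + 8 = 8, A[0][2] + B[2][1] = -2 + -3 = -5) = -5 (attained at k = 2)
  C[0][2] = min over k of (A[0][0] + B[0][2] = 4 + -5 = -1, A[0][1] + B[1][2] = 0 + 5 = 5, A[0][2] + B[2][2] = -2 + -5 = -7) = -7 (attained at k = 2)
  C[1][0] = min over k of (A[1][0] + B[0][0] = 0 + -2 = -2, A[1][1] + B[1][0] = -1 + 3 = 2, A[1][2] + B[2][0] = 4 + 1 = 5) = -2 (attained at k = 0)
  C[1][1] = min over k of (A[1][0] + B[0][1] = 0 + 5 = 5, A[1][1] + B[1][1] = -1 + 8 = 7, A[1][2] + B[2][1] = 4 + -3 = 1) = 1 (attained at k = 2)
  C[1][2] = min over k of (A[1][0] + B[0][2] = 0 + -5 = -5, A[1][1] + B[1][2] = -1 + 5 = 4, A[1][2] + B[2][2] = 4 + -5 = -1) = -5 (attained at k = 0)
  C[2][0] = min over k of (A[2][0] + B[0][0] = 4 + -2 = 2, A[2][1] + B[1][0] = 2 + 3 = 5, A[2][2] + B[2][0] = 10 + 1 = 11) = 2 (attained at k = 0)
  C[2][1] = min over k of (A[2][0] + B[0][1] = 4 + 5 = 9, A[2][1] + B[1][1] = 2 + 8 = 10, A[2][2] + B[2][1] = 10 + -3 = 7) = 7 (attained at k = 2)
  C[2][2] = min over k of (A[2][0] + B[0][2] = 4 + -5 = -1, A[2][1] + B[1][2] = 2 + 5 = 7, A[2][2] + B[2][2] = 10 + -5 = 5) = -1 (attained at k = 0)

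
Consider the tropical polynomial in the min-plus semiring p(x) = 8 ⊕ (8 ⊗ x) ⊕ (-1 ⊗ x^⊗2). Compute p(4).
p(4) = 7

A tropical monomial a ⊗ x^⊗i evaluates to a + i · x. Evaluating each term at x = 4:
  Term 0 contributes 8 + 0 · 4 = 8
  Term 1 contributes 8 + 1 · 4 = 12
  Term 2 contributes -1 + 2 · 4 = 7
p(4) = ⊕ of these = min[8, 12, 7] = 7.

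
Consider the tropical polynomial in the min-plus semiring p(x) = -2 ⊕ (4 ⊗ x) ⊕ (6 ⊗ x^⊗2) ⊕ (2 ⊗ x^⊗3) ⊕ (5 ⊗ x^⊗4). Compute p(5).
p(5) = -2

A tropical monomial a ⊗ x^⊗i evaluates to a + i · x. Evaluating each term at x = 5:
  Term 0 contributes -2 + 0 · 5 = -2
  Term 1 contributes 4 + 1 · 5 = 9
  Term 2 contributes 6 + 2 · 5 = 16
  Term 3 contributes 2 + 3 · 5 = 17
  Term 4 contributes 5 + 4 · 5 = 25
p(5) = ⊕ of these = min[-2, 9, 16, 17, 25] = -2.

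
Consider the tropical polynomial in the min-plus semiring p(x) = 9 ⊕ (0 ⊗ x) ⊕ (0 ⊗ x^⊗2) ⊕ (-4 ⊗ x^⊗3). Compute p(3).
p(3) = 3

A tropical monomial a ⊗ x^⊗i evaluates to a + i · x. Evaluating each term at x = 3:
  Term 0 contributes 9 + 0 · 3 = 9
  Term 1 contributes 0 + 1 · 3 = 3
  Term 2 contributes 0 + 2 · 3 = 6
  Term 3 contributes -4 + 3 · 3 = 5
p(3) = ⊕ of these = min[9, 3, 6, 5] = 3.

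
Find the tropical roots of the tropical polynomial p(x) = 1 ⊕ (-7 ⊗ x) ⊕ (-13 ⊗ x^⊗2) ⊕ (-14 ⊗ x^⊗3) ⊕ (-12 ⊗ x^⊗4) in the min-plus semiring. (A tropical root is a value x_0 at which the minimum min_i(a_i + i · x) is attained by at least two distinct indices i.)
Roots: {-2, 1, 6, 8}

Each tropical root is a break point of the lower envelope of the lines y = a_i + i · x (there are 5 lines, with slopes 0, 1, ..., 4). Only the lines that attain the minimum somewhere contribute to roots; other lines are dominated. Here the surviving (envelope) indices are i = 4, i = 3, i = 2, i = 1, i = 0.
Intersections between consecutive envelope lines give the roots: for adjacent envelope indices i < j the intersection is x = (a_i − a_j) / (j − i). Reading off the sorted break points: {-2, 1, 6, 8}.
Verification: at each break x_0, at least two indices attain the minimum of min_i(a_i + i · x_0).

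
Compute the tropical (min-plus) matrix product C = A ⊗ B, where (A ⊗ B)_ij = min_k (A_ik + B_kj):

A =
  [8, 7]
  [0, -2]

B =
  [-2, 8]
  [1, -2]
A ⊗ B =
  [6, 5]
  [-2, -4]

Apply the min-plus product entry-by-entry:
  C[0][0] = min over k of (A[0][0] + B[0][0] = 8 + -2 = 6, A[0][1] + B[1][0] = 7 + 1 = 8) = 6 (attained at k = 0)
  C[0][1] = min over k of (A[0][0] + B[0][1] = 8 + 8 = 16, A[0][1] + B[1][1] = 7 + -2 = 5) = 5 (attained at k = 1)
  C[1][0] = min over k of (A[1][0] + B[0][0] = 0 + -2 = -2, A[1][1] + B[1][0] = -2 + 1 = -1) = -2 (attained at k = 0)
  C[1][1] = min over k of (A[1][0] + B[0][1] = 0 + 8 = 8, A[1][1] + B[1][1] = -2 + -2 = -4) = -4 (attained at k = 1)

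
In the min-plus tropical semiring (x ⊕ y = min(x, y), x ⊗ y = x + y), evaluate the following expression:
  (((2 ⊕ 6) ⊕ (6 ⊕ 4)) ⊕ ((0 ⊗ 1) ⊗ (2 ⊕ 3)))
(((2 ⊕ 6) ⊕ (6 ⊕ 4)) ⊕ ((0 ⊗ 1) ⊗ (2 ⊕ 3))) = 2

Expand innermost to outermost. Recall ⊕ takes the minimum of its arguments and ⊗ takes their sum. Working out the expression (((2 ⊕ 6) ⊕ (6 ⊕ 4)) ⊕ ((0 ⊗ 1) ⊗ (2 ⊕ 3))) gives 2.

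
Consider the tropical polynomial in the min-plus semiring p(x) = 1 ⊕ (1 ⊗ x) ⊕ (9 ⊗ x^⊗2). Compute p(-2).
p(-2) = -1

A tropical monomial a ⊗ x^⊗i evaluates to a + i · x. Evaluating each term at x = -2:
  Term 0 contributes 1 + 0 · -2 = 1
  Term 1 contributes 1 + 1 · -2 = -1
  Term 2 contributes 9 + 2 · -2 = 5
p(-2) = ⊕ of these = min[1, -1, 5] = -1.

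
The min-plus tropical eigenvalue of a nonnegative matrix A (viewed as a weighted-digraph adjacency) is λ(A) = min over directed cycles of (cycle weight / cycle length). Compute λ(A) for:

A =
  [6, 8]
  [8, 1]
λ(A) = 1

Enumerate directed cycles and compute their means (weight / length). Sample:
  cycle 0 → 0: weight = 6, length = 1, mean = 6/1 ≈ 6.000
  cycle 1 → 1: weight = 1, length = 1, mean = 1/1 ≈ 1.000
  cycle 0 → 1 → 0: weight = 16, length = 2, mean = 16/2 ≈ 8.000
  cycle 1 → 0 → 1: weight = 16, length = 2, mean = 16/2 ≈ 8.000
Minimum mean = 1.000, attained e.g. along the cycle 1 → 1 with weight 1 and length 1. So λ(A) = 1/1 = 1.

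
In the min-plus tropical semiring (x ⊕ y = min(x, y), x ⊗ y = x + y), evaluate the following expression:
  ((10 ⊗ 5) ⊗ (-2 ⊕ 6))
((10 ⊗ 5) ⊗ (-2 ⊕ 6)) = 13

Expand innermost to outermost. Recall ⊕ takes the minimum of its arguments and ⊗ takes their sum. Working out the expression ((10 ⊗ 5) ⊗ (-2 ⊕ 6)) gives 13.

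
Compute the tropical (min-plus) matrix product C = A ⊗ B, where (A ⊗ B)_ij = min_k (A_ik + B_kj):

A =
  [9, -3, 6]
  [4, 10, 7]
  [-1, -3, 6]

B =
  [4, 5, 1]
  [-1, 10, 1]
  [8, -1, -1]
A ⊗ B =
  [-4, 5, -2]
  [8, 6, 5]
  [-4, 4, -2]

Apply the min-plus product entry-by-entry:
  C[0][0] = min over k of (A[0][0] + B[0][0] = 9 + 4 = 13, A[0][1] + B[1][0] = -3 + -1 = -4, A[0][2] + B[2][0] = 6 + 8 = 14) = -4 (attained at k = 1)
  C[0][1] = min over k of (A[0][0] + B[0][1] = 9 + 5 = 14, A[0][1] + B[1][1] = -3 + 10 = 7, A[0][2] + B[2][1] = 6 + -1 = 5) = 5 (attained at k = 2)
  C[0][2] = min over k of (A[0][0] + B[0][2] = 9 + 1 = 10, A[0][1] + B[1][2] = -3 + 1 = -2, A[0][2] + B[2][2] = 6 + -1 = 5) = -2 (attained at k = 1)
  C[1][0] = min over k of (A[1][0] + B[0][0] = 4 + 4 = 8, A[1][1] + B[1][0] = 10 + -1 = 9, A[1][2] + B[2][0] = 7 + 8 = 15) = 8 (attained at k = 0)
  C[1][1] = min over k of (A[1][0] + B[0][1] = 4 + 5 = 9, A[1][1] + B[1][1] = 10 + 10 = 20, A[1][2] + B[2][1] = 7 + -1 = 6) = 6 (attained at k = 2)
  C[1][2] = min over k of (A[1][0] + B[0][2] = 4 + 1 = 5, A[1][1] + B[1][2] = 10 + 1 = 11, A[1][2] + B[2][2] = 7 + -1 = 6) = 5 (attained at k = 0)
  C[2][0] = min over k of (A[2][0] + B[0][0] = -1 + 4 = 3, A[2][1] + B[1][0] = -3 + -1 = -4, A[2][2] + B[2][0] = 6 + 8 = 14) = -4 (attained at k = 1)
  C[2][1] = min over k of (A[2][0] + B[0][1] = -1 + 5 = 4, A[2][1] + B[1][1] = -3 + 10 = 7, A[2][2] + B[2][1] = 6 + -1 = 5) = 4 (attained at k = 0)
  C[2][2] = min over k of (A[2][0] + B[0][2] = -1 + 1 = 0, A[2][1] + B[1][2] = -3 + 1 = -2, A[2][2] + B[2][2] = 6 + -1 = 5) = -2 (attained at k = 1)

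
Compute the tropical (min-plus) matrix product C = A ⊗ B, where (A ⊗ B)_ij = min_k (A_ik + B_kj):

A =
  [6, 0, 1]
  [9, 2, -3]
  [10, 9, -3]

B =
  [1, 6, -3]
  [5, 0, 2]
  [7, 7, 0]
A ⊗ B =
  [5, 0, 1]
  [4, 2, -3]
  [4, 4, -3]

Apply the min-plus product entry-by-entry:
  C[0][0] = min over k of (A[0][0] + B[0][0] = 6 + 1 = 7, A[0][1] + B[1][0] = 0 + 5 = 5, A[0][2] + B[2][0] = 1 + 7 = 8) = 5 (attained at k = 1)
  C[0][1] = min over k of (A[0][0] + B[0][1] = 6 + 6 = 12, A[0][1] + B[1][1] = 0 + 0 = 0, A[0][2] + B[2][1] = 1 + 7 = 8) = 0 (attained at k = 1)
  C[0][2] = min over k of (A[0][0] + B[0][2] = 6 + -3 = 3, A[0][1] + B[1][2] = 0 + 2 = 2, A[0][2] + B[2][2] = 1 + 0 = 1) = 1 (attained at k = 2)
  C[1][0] = min over k of (A[1][0] + B[0][0] = 9 + 1 = 10, A[1][1] + B[1][0] = 2 + 5 = 7, A[1][2] + B[2][0] = -3 + 7 = 4) = 4 (attained at k = 2)
  C[1][1] = min over k of (A[1][0] + B[0][1] = 9 + 6 = 15, A[1][1] + B[1][1] = 2 + 0 = 2, A[1][2] + B[2][1] = -3 + 7 = 4) = 2 (attained at k = 1)
  C[1][2] = min over k of (A[1][0] + B[0][2] = 9 + -3 = 6, A[1][1] + B[1][2] = 2 + 2 = 4, A[1][2] + B[2][2] = -3 + 0 = -3) = -3 (attained at k = 2)
  C[2][0] = min over k of (A[2][0] + B[0][0] = 10 + 1 = 11, A[2][1] + B[1][0] = 9 + 5 = 14, A[2][2] + B[2][0] = -3 + 7 = 4) = 4 (attained at k = 2)
  C[2][1] = min over k of (A[2][0] + B[0][1] = 10 + 6 = 16, A[2][1] + B[1][1] = 9 + 0 = 9, A[2][2] + B[2][1] = -3 + 7 = 4) = 4 (attained at k = 2)
  C[2][2] = min over k of (A[2][0] + B[0][2] = 10 + -3 = 7, A[2][1] + B[1][2] = 9 + 2 = 11, A[2][2] + B[2][2] = -3 + 0 = -3) = -3 (attained at k = 2)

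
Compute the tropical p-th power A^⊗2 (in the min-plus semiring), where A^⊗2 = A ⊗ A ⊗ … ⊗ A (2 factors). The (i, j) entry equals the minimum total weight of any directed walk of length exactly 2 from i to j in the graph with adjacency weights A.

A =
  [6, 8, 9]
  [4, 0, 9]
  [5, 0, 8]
A^⊗2 =
  [12, 8, 15]
  [4, 0, 9]
  [4, 0, 9]

Each entry (A^⊗2)_ij equals the minimum over all length-2 walks i = v_0 → v_1 → … → v_2 = j of Σ_t A[v_t][v_{t+1}]. For example, for (i, j) = (0, 2) we minimise over 3 possible intermediate vertex sequences; the minimum is 15, attained along the walk 0 → 0 → 2.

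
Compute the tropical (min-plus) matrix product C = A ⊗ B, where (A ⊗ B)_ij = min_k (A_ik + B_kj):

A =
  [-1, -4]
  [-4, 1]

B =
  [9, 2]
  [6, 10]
A ⊗ B =
  [2, 1]
  [5, -2]

Apply the min-plus product entry-by-entry:
  C[0][0] = min over k of (A[0][0] + B[0][0] = -1 + 9 = 8, A[0][1] + B[1][0] = -4 + 6 = 2) = 2 (attained at k = 1)
  C[0][1] = min over k of (A[0][0] + B[0][1] = -1 + 2 = 1, A[0][1] + B[1][1] = -4 + 10 = 6) = 1 (attained at k = 0)
  C[1][0] = min over k of (A[1][0] + B[0][0] = -4 + 9 = 5, A[1][1] + B[1][0] = 1 + 6 = 7) = 5 (attained at k = 0)
  C[1][1] = min over k of (A[1][0] + B[0][1] = -4 + 2 = -2, A[1][1] + B[1][1] = 1 + 10 = 11) = -2 (attained at k = 0)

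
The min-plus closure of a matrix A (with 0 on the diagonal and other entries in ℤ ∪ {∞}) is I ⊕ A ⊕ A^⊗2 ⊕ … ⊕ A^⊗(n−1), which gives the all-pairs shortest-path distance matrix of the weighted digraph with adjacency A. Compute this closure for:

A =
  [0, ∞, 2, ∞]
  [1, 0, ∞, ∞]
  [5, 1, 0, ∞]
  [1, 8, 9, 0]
Closure =
  [0, 3, 2, ∞]
  [1, 0, 3, ∞]
  [2, 1, 0, ∞]
  [1, 4, 3, 0]

This is the Floyd-Warshall all-pairs shortest-path computation. For each intermediate vertex k = 0, 1, …, 3, update dist[i][j] ← min(dist[i][j], dist[i][k] + dist[k][j]). The final matrix gives, for each (i, j), the minimum total weight of any directed path from i to j (possibly empty when i = j).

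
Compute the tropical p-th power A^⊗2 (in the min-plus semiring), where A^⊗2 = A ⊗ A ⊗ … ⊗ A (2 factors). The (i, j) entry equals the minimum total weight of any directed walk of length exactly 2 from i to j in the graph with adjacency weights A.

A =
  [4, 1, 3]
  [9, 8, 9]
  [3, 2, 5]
A^⊗2 =
  [6, 5, 7]
  [12, 10, 12]
  [7, 4, 6]

Each entry (A^⊗2)_ij equals the minimum over all length-2 walks i = v_0 → v_1 → … → v_2 = j of Σ_t A[v_t][v_{t+1}]. For example, for (i, j) = (0, 2) we minimise over 3 possible intermediate vertex sequences; the minimum is 7, attained along the walk 0 → 0 → 2.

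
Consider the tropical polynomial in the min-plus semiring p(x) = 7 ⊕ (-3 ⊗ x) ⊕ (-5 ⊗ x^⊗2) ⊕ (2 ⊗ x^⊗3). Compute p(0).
p(0) = -5

A tropical monomial a ⊗ x^⊗i evaluates to a + i · x. Evaluating each term at x = 0:
  Term 0 contributes 7 + 0 · 0 = 7
  Term 1 contributes -3 + 1 · 0 = -3
  Term 2 contributes -5 + 2 · 0 = -5
  Term 3 contributes 2 + 3 · 0 = 2
p(0) = ⊕ of these = min[7, -3, -5, 2] = -5.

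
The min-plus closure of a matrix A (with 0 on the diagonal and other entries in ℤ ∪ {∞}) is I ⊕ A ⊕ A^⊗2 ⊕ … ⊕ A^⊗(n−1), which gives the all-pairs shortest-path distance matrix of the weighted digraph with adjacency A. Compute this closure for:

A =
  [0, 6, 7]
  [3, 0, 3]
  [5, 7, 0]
Closure =
  [0, 6, 7]
  [3, 0, 3]
  [5, 7, 0]

This is the Floyd-Warshall all-pairs shortest-path computation. For each intermediate vertex k = 0, 1, …, 2, update dist[i][j] ← min(dist[i][j], dist[i][k] + dist[k][j]). The final matrix gives, for each (i, j), the minimum total weight of any directed path from i to j (possibly empty when i = j).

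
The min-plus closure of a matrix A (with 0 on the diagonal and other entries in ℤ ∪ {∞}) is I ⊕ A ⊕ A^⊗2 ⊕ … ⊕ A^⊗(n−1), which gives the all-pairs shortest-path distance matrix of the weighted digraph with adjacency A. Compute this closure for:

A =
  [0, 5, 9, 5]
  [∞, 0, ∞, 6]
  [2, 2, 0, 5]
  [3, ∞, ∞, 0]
Closure =
  [0, 5, 9, 5]
  [9, 0, 18, 6]
  [2, 2, 0, 5]
  [3, 8, 12, 0]

This is the Floyd-Warshall all-pairs shortest-path computation. For each intermediate vertex k = 0, 1, …, 3, update dist[i][j] ← min(dist[i][j], dist[i][k] + dist[k][j]). The final matrix gives, for each (i, j), the minimum total weight of any directed path from i to j (possibly empty when i = j).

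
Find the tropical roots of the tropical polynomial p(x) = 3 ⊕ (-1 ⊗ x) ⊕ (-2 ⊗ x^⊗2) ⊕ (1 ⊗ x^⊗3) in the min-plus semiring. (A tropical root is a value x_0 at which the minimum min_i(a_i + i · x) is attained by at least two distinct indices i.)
Roots: {-3, 1, 4}

Each tropical root is a break point of the lower envelope of the lines y = a_i + i · x (there are 4 lines, with slopes 0, 1, ..., 3). Only the lines that attain the minimum somewhere contribute to roots; other lines are dominated. Here the surviving (envelope) indices are i = 3, i = 2, i = 1, i = 0.
Intersections between consecutive envelope lines give the roots: for adjacent envelope indices i < j the intersection is x = (a_i − a_j) / (j − i). Reading off the sorted break points: {-3, 1, 4}.
Verification: at each break x_0, at least two indices attain the minimum of min_i(a_i + i · x_0).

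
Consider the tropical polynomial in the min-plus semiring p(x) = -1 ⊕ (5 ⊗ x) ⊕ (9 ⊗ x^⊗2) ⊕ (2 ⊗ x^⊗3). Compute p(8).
p(8) = -1

A tropical monomial a ⊗ x^⊗i evaluates to a + i · x. Evaluating each term at x = 8:
  Term 0 contributes -1 + 0 · 8 = -1
  Term 1 contributes 5 + 1 · 8 = 13
  Term 2 contributes 9 + 2 · 8 = 25
  Term 3 contributes 2 + 3 · 8 = 26
p(8) = ⊕ of these = min[-1, 13, 25, 26] = -1.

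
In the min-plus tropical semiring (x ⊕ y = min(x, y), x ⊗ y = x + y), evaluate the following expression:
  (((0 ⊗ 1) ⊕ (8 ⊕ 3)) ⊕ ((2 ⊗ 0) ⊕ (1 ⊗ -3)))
(((0 ⊗ 1) ⊕ (8 ⊕ 3)) ⊕ ((2 ⊗ 0) ⊕ (1 ⊗ -3))) = -2

Expand innermost to outermost. Recall ⊕ takes the minimum of its arguments and ⊗ takes their sum. Working out the expression (((0 ⊗ 1) ⊕ (8 ⊕ 3)) ⊕ ((2 ⊗ 0) ⊕ (1 ⊗ -3))) gives -2.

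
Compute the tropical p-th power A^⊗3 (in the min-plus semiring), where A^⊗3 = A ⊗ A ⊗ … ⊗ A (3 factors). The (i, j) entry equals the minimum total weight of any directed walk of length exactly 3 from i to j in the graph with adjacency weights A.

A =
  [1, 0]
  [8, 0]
A^⊗3 =
  [3, 0]
  [8, 0]

Each entry (A^⊗3)_ij equals the minimum over all length-3 walks i = v_0 → v_1 → … → v_3 = j of Σ_t A[v_t][v_{t+1}]. For example, for (i, j) = (0, 1) we minimise over 4 possible intermediate vertex sequences; the minimum is 0, attained along the walk 0 → 1 → 1 → 1.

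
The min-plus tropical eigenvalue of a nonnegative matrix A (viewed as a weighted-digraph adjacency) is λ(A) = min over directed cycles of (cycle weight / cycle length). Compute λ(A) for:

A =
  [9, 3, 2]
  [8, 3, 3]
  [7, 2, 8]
λ(A) = 5/2

Enumerate directed cycles and compute their means (weight / length). Sample:
  cycle 0 → 0: weight = 9, length = 1, mean = 9/1 ≈ 9.000
  cycle 1 → 1: weight = 3, length = 1, mean = 3/1 ≈ 3.000
  cycle 2 → 2: weight = 8, length = 1, mean = 8/1 ≈ 8.000
  cycle 0 → 1 → 0: weight = 11, length = 2, mean = 11/2 ≈ 5.500
  cycle 0 → 2 → 0: weight = 9, length = 2, mean = 9/2 ≈ 4.500
  cycle 1 → 0 → 1: weight = 11, length = 2, mean = 11/2 ≈ 5.500
Minimum mean = 2.500, attained e.g. along the cycle 1 → 2 → 1 with weight 5 and length 2. So λ(A) = 5/2 = 5/2.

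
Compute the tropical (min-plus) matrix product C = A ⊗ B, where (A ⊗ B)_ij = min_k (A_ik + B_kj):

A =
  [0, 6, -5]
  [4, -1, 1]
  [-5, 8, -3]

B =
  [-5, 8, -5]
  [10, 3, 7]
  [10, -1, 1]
A ⊗ B =
  [-5, -6, -5]
  [-1, 0, -1]
  [-10, -4, -10]

Apply the min-plus product entry-by-entry:
  C[0][0] = min over k of (A[0][0] + B[0][0] = 0 + -5 = -5, A[0][1] + B[1][0] = 6 + 10 = 16, A[0][2] + B[2][0] = -5 + 10 = 5) = -5 (attained at k = 0)
  C[0][1] = min over k of (A[0][0] + B[0][1] = 0 + 8 = 8, A[0][1] + B[1][1] = 6 + 3 = 9, A[0][2] + B[2][1] = -5 + -1 = -6) = -6 (attained at k = 2)
  C[0][2] = min over k of (A[0][0] + B[0][2] = 0 + -5 = -5, A[0][1] + B[1][2] = 6 + 7 = 13, A[0][2] + B[2][2] = -5 + 1 = -4) = -5 (attained at k = 0)
  C[1][0] = min over k of (A[1][0] + B[0][0] = 4 + -5 = -1, A[1][1] + B[1][0] = -1 + 10 = 9, A[1][2] + B[2][0] = 1 + 10 = 11) = -1 (attained at k = 0)
  C[1][1] = min over k of (A[1][0] + B[0][1] = 4 + 8 = 12, A[1][1] + B[1][1] = -1 + 3 = 2, A[1][2] + B[2][1] = 1 + -1 = 0) = 0 (attained at k = 2)
  C[1][2] = min over k of (A[1][0] + B[0][2] = 4 + -5 = -1, A[1][1] + B[1][2] = -1 + 7 = 6, A[1][2] + B[2][2] = 1 + 1 = 2) = -1 (attained at k = 0)
  C[2][0] = min over k of (A[2][0] + B[0][0] = -5 + -5 = -10, A[2][1] + B[1][0] = 8 + 10 = 18, A[2][2] + B[2][0] = -3 + 10 = 7) = -10 (attained at k = 0)
  C[2][1] = min over k of (A[2][0] + B[0][1] = -5 + 8 = 3, A[2][1] + B[1][1] = 8 + 3 = 11, A[2][2] + B[2][1] = -3 + -1 = -4) = -4 (attained at k = 2)
  C[2][2] = min over k of (A[2][0] + B[0][2] = -5 + -5 = -10, A[2][1] + B[1][2] = 8 + 7 = 15, A[2][2] + B[2][2] = -3 + 1 = -2) = -10 (attained at k = 0)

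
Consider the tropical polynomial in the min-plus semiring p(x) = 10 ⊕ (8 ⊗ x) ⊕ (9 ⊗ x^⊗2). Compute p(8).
p(8) = 10

A tropical monomial a ⊗ x^⊗i evaluates to a + i · x. Evaluating each term at x = 8:
  Term 0 contributes 10 + 0 · 8 = 10
  Term 1 contributes 8 + 1 · 8 = 16
  Term 2 contributes 9 + 2 · 8 = 25
p(8) = ⊕ of these = min[10, 16, 25] = 10.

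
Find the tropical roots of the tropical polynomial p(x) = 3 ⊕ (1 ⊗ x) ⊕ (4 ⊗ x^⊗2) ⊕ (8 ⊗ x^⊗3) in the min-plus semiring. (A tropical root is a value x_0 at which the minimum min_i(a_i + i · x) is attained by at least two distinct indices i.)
Roots: {-4, -3, 2}

Each tropical root is a break point of the lower envelope of the lines y = a_i + i · x (there are 4 lines, with slopes 0, 1, ..., 3). Only the lines that attain the minimum somewhere contribute to roots; other lines are dominated. Here the surviving (envelope) indices are i = 3, i = 2, i = 1, i = 0.
Intersections between consecutive envelope lines give the roots: for adjacent envelope indices i < j the intersection is x = (a_i − a_j) / (j − i). Reading off the sorted break points: {-4, -3, 2}.
Verification: at each break x_0, at least two indices attain the minimum of min_i(a_i + i · x_0).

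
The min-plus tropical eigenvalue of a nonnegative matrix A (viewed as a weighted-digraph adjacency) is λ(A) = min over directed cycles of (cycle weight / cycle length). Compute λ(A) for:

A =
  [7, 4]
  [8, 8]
λ(A) = 6

Enumerate directed cycles and compute their means (weight / length). Sample:
  cycle 0 → 0: weight = 7, length = 1, mean = 7/1 ≈ 7.000
  cycle 1 → 1: weight = 8, length = 1, mean = 8/1 ≈ 8.000
  cycle 0 → 1 → 0: weight = 12, length = 2, mean = 12/2 ≈ 6.000
  cycle 1 → 0 → 1: weight = 12, length = 2, mean = 12/2 ≈ 6.000
Minimum mean = 6.000, attained e.g. along the cycle 0 → 1 → 0 with weight 12 and length 2. So λ(A) = 12/2 = 6.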